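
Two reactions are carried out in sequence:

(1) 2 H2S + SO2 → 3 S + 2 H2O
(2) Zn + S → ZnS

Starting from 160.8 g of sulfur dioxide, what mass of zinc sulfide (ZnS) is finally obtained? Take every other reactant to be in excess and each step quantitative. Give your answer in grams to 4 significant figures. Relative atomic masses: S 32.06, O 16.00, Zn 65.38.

733.8 g

M(SO2) = 32.06 + 2(16.00) = 64.06 g/mol.
M(ZnS) = 65.38 + 32.06 = 97.44 g/mol.
n(SO2) = 160.80 / 64.06 = 2.5101 mol.
Step 1 gives a 1:3 ratio of SO2 to S, so n(S) = 7.5304 mol.
In step 2 the S:ZnS ratio is 1:1, so n(ZnS) = 7.5304 mol.
Mass of ZnS = 7.5304 × 97.44 = 733.77 g.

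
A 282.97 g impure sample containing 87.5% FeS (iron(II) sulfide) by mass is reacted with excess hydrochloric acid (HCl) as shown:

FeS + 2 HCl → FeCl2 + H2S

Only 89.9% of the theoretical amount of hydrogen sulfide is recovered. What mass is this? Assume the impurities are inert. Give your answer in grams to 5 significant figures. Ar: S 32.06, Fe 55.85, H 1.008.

86.282 g

Pure FeS available = 282.97 g × 0.875 = 247.599 g.
M(FeS) = 55.85 + 32.06 = 87.91 g/mol.
M(H2S) = 2(1.008) + 32.06 = 34.076 g/mol.
n(FeS) = 247.599 g / 87.91 g/mol = 2.81650 mol.
From the equation the FeS:H2S mole ratio is 1:1, so n(H2S) = 2.81650 × 1/1 = 2.81650 mol.
Mass of H2S = 2.81650 mol × 34.076 g/mol = 95.9751 g.
Actual mass collected = 95.9751 g × 0.899 = 86.2817 g.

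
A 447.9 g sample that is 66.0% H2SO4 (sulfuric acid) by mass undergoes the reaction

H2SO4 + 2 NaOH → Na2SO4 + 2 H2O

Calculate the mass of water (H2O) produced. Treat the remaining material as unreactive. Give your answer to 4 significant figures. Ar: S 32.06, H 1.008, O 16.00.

108.6 g

Mass of pure H2SO4 = 447.9 g × 0.660 = 295.61 g.
M(H2SO4) = 2(1.008) + 32.06 + 4(16.00) = 98.076 g/mol.
M(H2O) = 2(1.008) + 16.00 = 18.016 g/mol.
n(H2SO4) = 295.61 g / 98.076 g/mol = 3.0141 mol.
From the equation the H2SO4:H2O mole ratio is 1:2, so n(H2O) = 3.0141 × 2/1 = 6.0283 mol.
Mass of H2O = 6.0283 mol × 18.016 g/mol = 108.61 g.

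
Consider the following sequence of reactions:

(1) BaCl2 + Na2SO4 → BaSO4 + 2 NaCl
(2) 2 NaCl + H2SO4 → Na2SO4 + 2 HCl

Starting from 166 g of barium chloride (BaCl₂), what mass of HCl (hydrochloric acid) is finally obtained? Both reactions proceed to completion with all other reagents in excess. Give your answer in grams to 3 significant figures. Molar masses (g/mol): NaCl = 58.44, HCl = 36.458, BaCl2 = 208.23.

n(BaCl2) = 166.0 / 208.23 = 0.7972 mol.
Step 1 gives a 1:2 ratio of BaCl2 to NaCl, so n(NaCl) = 1.594 mol.
In step 2 the NaCl:HCl ratio is 2:2, so n(HCl) = 1.594 mol.
Mass of HCl = 1.594 × 36.458 = 58.13 g.

58.1 g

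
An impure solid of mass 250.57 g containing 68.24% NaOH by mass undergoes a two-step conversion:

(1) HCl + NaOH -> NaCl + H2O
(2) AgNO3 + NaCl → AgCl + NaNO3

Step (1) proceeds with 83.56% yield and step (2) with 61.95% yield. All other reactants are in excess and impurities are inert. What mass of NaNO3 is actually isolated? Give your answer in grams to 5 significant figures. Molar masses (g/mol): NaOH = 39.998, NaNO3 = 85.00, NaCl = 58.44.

Pure NaOH = 250.57 × 0.6824 = 170.989 g.
n(NaOH) = 170.989 / 39.998 = 4.27494 mol.
Step 1 (NaOH:NaCl = 1:1): theoretical n(NaCl) = 4.27494 mol; at 83.56% yield, n(NaCl) = 3.57214 mol.
Step 2 (NaCl:NaNO3 = 1:1): theoretical n(NaNO3) = 3.57214 mol, so theoretical mass = 3.57214 × 85.00 = 303.632 g.
At 61.95% yield, actual mass of NaNO3 = 303.632 × 0.6195 = 188.100 g.

188.10 g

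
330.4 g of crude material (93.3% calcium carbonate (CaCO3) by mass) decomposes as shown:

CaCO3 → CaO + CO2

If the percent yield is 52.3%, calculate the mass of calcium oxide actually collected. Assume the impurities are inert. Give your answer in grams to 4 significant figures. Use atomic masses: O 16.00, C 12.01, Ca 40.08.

Pure CaCO3 available = 330.4 g × 0.933 = 308.26 g.
M(CaCO3) = 40.08 + 12.01 + 3(16.00) = 100.09 g/mol.
M(CaO) = 40.08 + 16.00 = 56.08 g/mol.
n(CaCO3) = 308.26 g / 100.09 g/mol = 3.0799 mol.
From the equation the CaCO3:CaO mole ratio is 1:1, so n(CaO) = 3.0799 × 1/1 = 3.0799 mol.
Mass of CaO = 3.0799 mol × 56.08 g/mol = 172.72 g.
Actual mass collected = 172.72 g × 0.523 = 90.332 g.

90.33 g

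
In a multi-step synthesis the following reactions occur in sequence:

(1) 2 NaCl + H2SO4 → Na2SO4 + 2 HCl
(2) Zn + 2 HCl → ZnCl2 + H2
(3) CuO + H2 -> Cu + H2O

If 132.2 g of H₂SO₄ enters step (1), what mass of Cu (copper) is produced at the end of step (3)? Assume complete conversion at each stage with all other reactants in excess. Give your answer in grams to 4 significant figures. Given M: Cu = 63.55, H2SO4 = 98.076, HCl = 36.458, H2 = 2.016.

85.66 g

n(H2SO4) = 132.2 / 98.076 = 1.3479 mol.
Reaction (1): H2SO4→HCl ratio 1:2 ⇒ n(HCl) = 2.6959 mol.
Reaction (2): HCl→H2 ratio 2:1 ⇒ n(H2) = 1.3479 mol.
Reaction (3): H2→Cu ratio 1:1 ⇒ n(Cu) = 1.3479 mol.
Mass of Cu = 1.3479 × 63.55 = 85.661 g.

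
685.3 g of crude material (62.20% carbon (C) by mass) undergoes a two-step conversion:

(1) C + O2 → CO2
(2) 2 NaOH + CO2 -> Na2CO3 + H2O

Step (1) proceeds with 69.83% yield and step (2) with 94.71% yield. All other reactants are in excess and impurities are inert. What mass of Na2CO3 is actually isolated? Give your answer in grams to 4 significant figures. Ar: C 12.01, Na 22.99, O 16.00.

Pure C = 685.3 × 0.6220 = 426.26 g.
M(C) = 12.01 g/mol.
M(Na2CO3) = 2(22.99) + 12.01 + 3(16.00) = 105.99 g/mol.
n(C) = 426.26 / 12.01 = 35.492 mol.
Step 1 (C:CO2 = 1:1): theoretical n(CO2) = 35.492 mol; at 69.83% yield, n(CO2) = 24.784 mol.
Step 2 (CO2:Na2CO3 = 1:1): theoretical n(Na2CO3) = 24.784 mol, so theoretical mass = 24.784 × 105.99 = 2626.8 g.
At 94.71% yield, actual mass of Na2CO3 = 2626.8 × 0.9471 = 2487.9 g.

2488 g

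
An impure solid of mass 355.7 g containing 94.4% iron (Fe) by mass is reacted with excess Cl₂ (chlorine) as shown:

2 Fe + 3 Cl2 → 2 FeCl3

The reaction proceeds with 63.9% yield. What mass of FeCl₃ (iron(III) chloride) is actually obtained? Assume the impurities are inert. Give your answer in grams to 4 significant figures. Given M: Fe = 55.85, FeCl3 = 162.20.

623.1 g

Pure Fe available = 355.7 g × 0.944 = 335.78 g.
n(Fe) = 335.78 g / 55.85 g/mol = 6.0122 mol.
From the equation the Fe:FeCl3 mole ratio is 2:2, so n(FeCl3) = 6.0122 × 2/2 = 6.0122 mol.
Mass of FeCl3 = 6.0122 mol × 162.20 g/mol = 975.18 g.
Actual mass collected = 975.18 g × 0.639 = 623.14 g.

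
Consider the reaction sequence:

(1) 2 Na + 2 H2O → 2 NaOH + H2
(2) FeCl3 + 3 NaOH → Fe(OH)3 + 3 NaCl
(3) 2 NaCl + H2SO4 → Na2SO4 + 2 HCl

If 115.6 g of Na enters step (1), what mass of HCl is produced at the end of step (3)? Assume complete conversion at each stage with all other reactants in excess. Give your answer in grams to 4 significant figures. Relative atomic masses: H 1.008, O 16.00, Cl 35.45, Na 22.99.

183.3 g

M(Na) = 22.99 g/mol.
M(HCl) = 1.008 + 35.45 = 36.458 g/mol.
n(Na) = 115.6 / 22.99 = 5.0283 mol.
Reaction (1): Na→NaOH ratio 2:2 ⇒ n(NaOH) = 5.0283 mol.
Reaction (2): NaOH→NaCl ratio 3:3 ⇒ n(NaCl) = 5.0283 mol.
Reaction (3): NaCl→HCl ratio 2:2 ⇒ n(HCl) = 5.0283 mol.
Mass of HCl = 5.0283 × 36.458 = 183.32 g.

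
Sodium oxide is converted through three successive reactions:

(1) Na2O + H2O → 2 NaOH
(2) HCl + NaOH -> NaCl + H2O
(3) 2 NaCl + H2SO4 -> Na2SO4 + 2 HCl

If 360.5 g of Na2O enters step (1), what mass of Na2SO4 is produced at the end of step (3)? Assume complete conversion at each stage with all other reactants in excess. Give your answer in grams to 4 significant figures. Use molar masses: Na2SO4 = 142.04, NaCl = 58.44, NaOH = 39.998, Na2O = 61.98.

n(Na2O) = 360.5 / 61.98 = 5.8164 mol.
Reaction (1): Na2O→NaOH ratio 1:2 ⇒ n(NaOH) = 11.633 mol.
Reaction (2): NaOH→NaCl ratio 1:1 ⇒ n(NaCl) = 11.633 mol.
Reaction (3): NaCl→Na2SO4 ratio 2:1 ⇒ n(Na2SO4) = 5.8164 mol.
Mass of Na2SO4 = 5.8164 × 142.04 = 826.16 g.

826.2 g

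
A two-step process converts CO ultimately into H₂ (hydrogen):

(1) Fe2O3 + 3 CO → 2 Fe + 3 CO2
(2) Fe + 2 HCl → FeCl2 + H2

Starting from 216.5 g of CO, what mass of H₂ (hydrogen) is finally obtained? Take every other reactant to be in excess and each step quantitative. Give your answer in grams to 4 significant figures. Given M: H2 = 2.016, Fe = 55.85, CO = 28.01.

n(CO) = 216.50 / 28.01 = 7.7294 mol.
Step 1 gives a 3:2 ratio of CO to Fe, so n(Fe) = 5.1529 mol.
In step 2 the Fe:H2 ratio is 1:1, so n(H2) = 5.1529 mol.
Mass of H2 = 5.1529 × 2.016 = 10.388 g.

10.39 g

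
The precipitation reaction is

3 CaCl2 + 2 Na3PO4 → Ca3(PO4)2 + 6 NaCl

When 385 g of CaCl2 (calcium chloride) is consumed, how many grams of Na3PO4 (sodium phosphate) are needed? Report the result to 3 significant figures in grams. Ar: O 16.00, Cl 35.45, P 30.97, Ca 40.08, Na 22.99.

M(CaCl2) = 40.08 + 2(35.45) = 110.98 g/mol.
M(Na3PO4) = 3(22.99) + 30.97 + 4(16.00) = 163.94 g/mol.
n(CaCl2) = 385.0 g / 110.98 g/mol = 3.469 mol.
From the equation the CaCl2:Na3PO4 mole ratio is 3:2, so n(Na3PO4) = 3.469 × 2/3 = 2.313 mol.
Mass of Na3PO4 = 2.313 mol × 163.94 g/mol = 379.1 g.

379 g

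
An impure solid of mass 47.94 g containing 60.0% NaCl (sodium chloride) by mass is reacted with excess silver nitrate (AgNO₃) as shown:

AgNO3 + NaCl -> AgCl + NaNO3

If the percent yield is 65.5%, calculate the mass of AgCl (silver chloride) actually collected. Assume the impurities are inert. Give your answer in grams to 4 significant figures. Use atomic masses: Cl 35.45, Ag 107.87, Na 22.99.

46.20 g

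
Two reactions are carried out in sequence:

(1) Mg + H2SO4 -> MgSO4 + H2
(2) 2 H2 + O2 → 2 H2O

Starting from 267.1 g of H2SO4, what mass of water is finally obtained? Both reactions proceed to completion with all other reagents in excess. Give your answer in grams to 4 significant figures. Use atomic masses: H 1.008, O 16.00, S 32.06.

M(H2SO4) = 2(1.008) + 32.06 + 4(16.00) = 98.076 g/mol.
M(H2O) = 2(1.008) + 16.00 = 18.016 g/mol.
n(H2SO4) = 267.10 / 98.076 = 2.7234 mol.
Step 1 gives a 1:1 ratio of H2SO4 to H2, so n(H2) = 2.7234 mol.
In step 2 the H2:H2O ratio is 2:2, so n(H2O) = 2.7234 mol.
Mass of H2O = 2.7234 × 18.016 = 49.065 g.

49.06 g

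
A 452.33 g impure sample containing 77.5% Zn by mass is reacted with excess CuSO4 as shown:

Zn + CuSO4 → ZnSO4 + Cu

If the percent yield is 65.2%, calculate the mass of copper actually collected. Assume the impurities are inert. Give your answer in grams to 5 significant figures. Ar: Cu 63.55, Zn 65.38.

Pure Zn available = 452.33 g × 0.775 = 350.556 g.
M(Zn) = 65.38 g/mol.
M(Cu) = 63.55 g/mol.
n(Zn) = 350.556 g / 65.38 g/mol = 5.36182 mol.
From the equation the Zn:Cu mole ratio is 1:1, so n(Cu) = 5.36182 × 1/1 = 5.36182 mol.
Mass of Cu = 5.36182 mol × 63.55 g/mol = 340.744 g.
Actual mass collected = 340.744 g × 0.652 = 222.165 g.

222.16 g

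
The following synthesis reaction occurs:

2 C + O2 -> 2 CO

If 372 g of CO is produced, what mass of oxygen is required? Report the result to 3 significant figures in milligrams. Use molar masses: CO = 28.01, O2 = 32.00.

n(CO) = 372.0 g / 28.01 g/mol = 13.28 mol.
From the equation the CO:O2 mole ratio is 2:1, so n(O2) = 13.28 × 1/2 = 6.640 mol.
Mass of O2 = 6.640 mol × 32.00 g/mol = 212.5 g.
Converting to mg: 212.5 g = 212000 mg.

212000 mg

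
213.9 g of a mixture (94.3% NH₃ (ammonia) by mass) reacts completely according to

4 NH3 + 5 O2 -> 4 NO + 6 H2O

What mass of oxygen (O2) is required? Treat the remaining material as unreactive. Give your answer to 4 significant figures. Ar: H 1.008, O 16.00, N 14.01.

473.7 g

Mass of pure NH3 = 213.9 g × 0.943 = 201.71 g.
M(NH3) = 14.01 + 3(1.008) = 17.034 g/mol.
M(O2) = 2(16.00) = 32.00 g/mol.
n(NH3) = 201.71 g / 17.034 g/mol = 11.841 mol.
From the equation the NH3:O2 mole ratio is 4:5, so n(O2) = 11.841 × 5/4 = 14.802 mol.
Mass of O2 = 14.802 mol × 32.00 g/mol = 473.66 g.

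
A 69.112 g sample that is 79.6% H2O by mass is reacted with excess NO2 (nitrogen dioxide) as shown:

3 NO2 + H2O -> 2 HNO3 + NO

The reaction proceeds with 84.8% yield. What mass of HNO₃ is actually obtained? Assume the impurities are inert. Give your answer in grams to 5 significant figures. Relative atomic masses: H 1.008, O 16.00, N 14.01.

Pure H2O available = 69.112 g × 0.796 = 55.0132 g.
M(H2O) = 2(1.008) + 16.00 = 18.016 g/mol.
M(HNO3) = 1.008 + 14.01 + 3(16.00) = 63.018 g/mol.
n(H2O) = 55.0132 g / 18.016 g/mol = 3.05357 mol.
From the equation the H2O:HNO3 mole ratio is 1:2, so n(HNO3) = 3.05357 × 2/1 = 6.10714 mol.
Mass of HNO3 = 6.10714 mol × 63.018 g/mol = 384.860 g.
Actual mass collected = 384.860 g × 0.848 = 326.361 g.

326.36 g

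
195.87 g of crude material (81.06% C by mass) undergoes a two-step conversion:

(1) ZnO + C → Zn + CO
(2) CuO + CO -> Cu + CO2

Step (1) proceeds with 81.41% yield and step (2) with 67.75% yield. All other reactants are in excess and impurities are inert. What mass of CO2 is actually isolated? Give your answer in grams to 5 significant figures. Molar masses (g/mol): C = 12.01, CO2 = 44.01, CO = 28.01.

Pure C = 195.87 × 0.8106 = 158.772 g.
n(C) = 158.772 / 12.01 = 13.2200 mol.
Step 1 (C:CO = 1:1): theoretical n(CO) = 13.2200 mol; at 81.41% yield, n(CO) = 10.7624 mol.
Step 2 (CO:CO2 = 1:1): theoretical n(CO2) = 10.7624 mol, so theoretical mass = 10.7624 × 44.01 = 473.653 g.
At 67.75% yield, actual mass of CO2 = 473.653 × 0.6775 = 320.900 g.

320.90 g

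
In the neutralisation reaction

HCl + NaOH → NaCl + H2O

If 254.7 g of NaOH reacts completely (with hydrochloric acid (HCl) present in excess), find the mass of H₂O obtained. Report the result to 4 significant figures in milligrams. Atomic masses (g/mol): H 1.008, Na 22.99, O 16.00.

M(NaOH) = 22.99 + 16.00 + 1.008 = 39.998 g/mol.
M(H2O) = 2(1.008) + 16.00 = 18.016 g/mol.
n(NaOH) = 254.70 g / 39.998 g/mol = 6.3678 mol.
From the equation the NaOH:H2O mole ratio is 1:1, so n(H2O) = 6.3678 × 1/1 = 6.3678 mol.
Mass of H2O = 6.3678 mol × 18.016 g/mol = 114.72 g.
Converting to mg: 114.72 g = 114700 mg.

114700 mg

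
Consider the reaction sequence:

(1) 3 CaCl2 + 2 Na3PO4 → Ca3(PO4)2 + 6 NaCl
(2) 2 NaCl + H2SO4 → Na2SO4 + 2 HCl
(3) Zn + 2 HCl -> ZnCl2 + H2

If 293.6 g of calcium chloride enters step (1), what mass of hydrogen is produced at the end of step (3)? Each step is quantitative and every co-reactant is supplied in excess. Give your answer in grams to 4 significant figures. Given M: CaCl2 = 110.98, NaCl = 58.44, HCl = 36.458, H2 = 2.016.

5.333 g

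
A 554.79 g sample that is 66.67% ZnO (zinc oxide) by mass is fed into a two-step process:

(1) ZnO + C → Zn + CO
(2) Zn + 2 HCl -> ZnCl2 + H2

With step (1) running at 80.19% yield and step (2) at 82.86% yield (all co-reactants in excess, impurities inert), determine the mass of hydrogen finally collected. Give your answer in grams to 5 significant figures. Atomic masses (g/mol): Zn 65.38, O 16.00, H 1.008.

6.0883 g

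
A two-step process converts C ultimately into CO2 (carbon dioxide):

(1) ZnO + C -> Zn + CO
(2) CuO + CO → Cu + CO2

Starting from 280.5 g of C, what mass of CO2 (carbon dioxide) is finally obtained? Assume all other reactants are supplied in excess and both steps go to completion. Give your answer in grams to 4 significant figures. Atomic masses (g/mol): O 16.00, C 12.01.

M(C) = 12.01 g/mol.
M(CO2) = 12.01 + 2(16.00) = 44.01 g/mol.
n(C) = 280.50 / 12.01 = 23.356 mol.
Step 1 gives a 1:1 ratio of C to CO, so n(CO) = 23.356 mol.
In step 2 the CO:CO2 ratio is 1:1, so n(CO2) = 23.356 mol.
Mass of CO2 = 23.356 × 44.01 = 1027.9 g.

1028 g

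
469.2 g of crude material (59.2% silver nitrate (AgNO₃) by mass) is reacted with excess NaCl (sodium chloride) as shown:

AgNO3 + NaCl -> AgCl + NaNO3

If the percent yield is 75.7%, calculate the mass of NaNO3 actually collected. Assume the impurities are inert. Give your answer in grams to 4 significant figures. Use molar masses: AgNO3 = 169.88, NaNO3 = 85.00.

105.2 g

Pure AgNO3 available = 469.2 g × 0.592 = 277.77 g.
n(AgNO3) = 277.77 g / 169.88 g/mol = 1.6351 mol.
From the equation the AgNO3:NaNO3 mole ratio is 1:1, so n(NaNO3) = 1.6351 × 1/1 = 1.6351 mol.
Mass of NaNO3 = 1.6351 mol × 85.00 g/mol = 138.98 g.
Actual mass collected = 138.98 g × 0.757 = 105.21 g.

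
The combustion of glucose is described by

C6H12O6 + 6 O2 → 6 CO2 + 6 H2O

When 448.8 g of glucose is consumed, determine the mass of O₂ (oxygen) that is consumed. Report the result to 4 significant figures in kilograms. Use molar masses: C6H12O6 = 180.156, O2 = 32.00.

0.4783 kg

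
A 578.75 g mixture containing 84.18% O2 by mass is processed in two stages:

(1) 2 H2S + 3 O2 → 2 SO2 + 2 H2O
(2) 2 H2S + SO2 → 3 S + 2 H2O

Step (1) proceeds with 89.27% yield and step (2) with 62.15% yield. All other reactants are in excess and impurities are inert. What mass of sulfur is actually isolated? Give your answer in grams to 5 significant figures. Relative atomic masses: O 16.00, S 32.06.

Pure O2 = 578.75 × 0.8418 = 487.192 g.
M(O2) = 2(16.00) = 32.00 g/mol.
M(S) = 32.06 g/mol.
n(O2) = 487.192 / 32.00 = 15.2247 mol.
Step 1 (O2:SO2 = 3:2): theoretical n(SO2) = 10.1498 mol; at 89.27% yield, n(SO2) = 9.06075 mol.
Step 2 (SO2:S = 1:3): theoretical n(S) = 27.1823 mol, so theoretical mass = 27.1823 × 32.06 = 871.463 g.
At 62.15% yield, actual mass of S = 871.463 × 0.6215 = 541.614 g.

541.61 g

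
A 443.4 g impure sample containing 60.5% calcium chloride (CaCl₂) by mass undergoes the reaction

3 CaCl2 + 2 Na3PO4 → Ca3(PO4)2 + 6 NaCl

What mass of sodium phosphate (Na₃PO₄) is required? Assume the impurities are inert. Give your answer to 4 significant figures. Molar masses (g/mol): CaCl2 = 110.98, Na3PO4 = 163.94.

264.2 g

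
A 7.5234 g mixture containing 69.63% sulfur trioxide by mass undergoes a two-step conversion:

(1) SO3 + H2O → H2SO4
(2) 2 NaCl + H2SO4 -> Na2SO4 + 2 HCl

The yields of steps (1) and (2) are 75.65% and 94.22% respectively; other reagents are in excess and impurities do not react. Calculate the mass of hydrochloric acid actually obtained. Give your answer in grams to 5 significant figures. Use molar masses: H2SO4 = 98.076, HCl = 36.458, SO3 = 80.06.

3.4007 g

Pure SO3 = 7.5234 × 0.6963 = 5.23854 g.
n(SO3) = 5.23854 / 80.06 = 0.0654327 mol.
Step 1 (SO3:H2SO4 = 1:1): theoretical n(H2SO4) = 0.0654327 mol; at 75.65% yield, n(H2SO4) = 0.0494999 mol.
Step 2 (H2SO4:HCl = 1:2): theoretical n(HCl) = 0.0989997 mol, so theoretical mass = 0.0989997 × 36.458 = 3.60933 g.
At 94.22% yield, actual mass of HCl = 3.60933 × 0.9422 = 3.40071 g.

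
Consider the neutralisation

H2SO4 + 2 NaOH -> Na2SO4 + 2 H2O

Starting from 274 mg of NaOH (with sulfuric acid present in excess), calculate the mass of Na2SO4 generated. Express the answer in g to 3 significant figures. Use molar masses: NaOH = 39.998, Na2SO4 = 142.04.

0.487 g

Convert: 274 mg = 0.2740 g.
n(NaOH) = 0.2740 g / 39.998 g/mol = 0.006850 mol.
From the equation the NaOH:Na2SO4 mole ratio is 2:1, so n(Na2SO4) = 0.006850 × 1/2 = 0.003425 mol.
Mass of Na2SO4 = 0.003425 mol × 142.04 g/mol = 0.4865 g.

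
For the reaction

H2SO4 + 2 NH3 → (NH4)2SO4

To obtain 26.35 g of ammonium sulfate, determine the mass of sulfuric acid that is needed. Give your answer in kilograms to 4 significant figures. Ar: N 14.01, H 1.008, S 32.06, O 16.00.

M((NH4)2SO4) = 2(14.01) + 8(1.008) + 32.06 + 4(16.00) = 132.144 g/mol.
M(H2SO4) = 2(1.008) + 32.06 + 4(16.00) = 98.076 g/mol.
n((NH4)2SO4) = 26.350 g / 132.144 g/mol = 0.19940 mol.
From the equation the (NH4)2SO4:H2SO4 mole ratio is 1:1, so n(H2SO4) = 0.19940 × 1/1 = 0.19940 mol.
Mass of H2SO4 = 0.19940 mol × 98.076 g/mol = 19.557 g.
Converting to kg: 19.557 g = 0.01956 kg.

0.01956 kg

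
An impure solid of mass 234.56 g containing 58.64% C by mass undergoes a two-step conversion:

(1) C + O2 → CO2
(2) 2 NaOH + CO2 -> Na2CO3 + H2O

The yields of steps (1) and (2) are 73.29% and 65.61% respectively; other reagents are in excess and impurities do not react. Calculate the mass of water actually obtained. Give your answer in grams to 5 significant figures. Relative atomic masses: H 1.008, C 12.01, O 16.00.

Pure C = 234.56 × 0.5864 = 137.546 g.
M(C) = 12.01 g/mol.
M(H2O) = 2(1.008) + 16.00 = 18.016 g/mol.
n(C) = 137.546 / 12.01 = 11.4526 mol.
Step 1 (C:CO2 = 1:1): theoretical n(CO2) = 11.4526 mol; at 73.29% yield, n(CO2) = 8.39363 mol.
Step 2 (CO2:H2O = 1:1): theoretical n(H2O) = 8.39363 mol, so theoretical mass = 8.39363 × 18.016 = 151.220 g.
At 65.61% yield, actual mass of H2O = 151.220 × 0.6561 = 99.2152 g.

99.215 g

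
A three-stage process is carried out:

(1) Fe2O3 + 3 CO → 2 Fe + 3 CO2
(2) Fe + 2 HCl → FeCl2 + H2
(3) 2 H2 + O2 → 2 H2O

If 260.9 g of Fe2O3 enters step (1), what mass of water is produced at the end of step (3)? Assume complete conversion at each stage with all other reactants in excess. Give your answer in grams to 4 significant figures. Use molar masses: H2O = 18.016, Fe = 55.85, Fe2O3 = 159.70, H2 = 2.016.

n(Fe2O3) = 260.9 / 159.70 = 1.6337 mol.
Reaction (1): Fe2O3→Fe ratio 1:2 ⇒ n(Fe) = 3.2674 mol.
Reaction (2): Fe→H2 ratio 1:1 ⇒ n(H2) = 3.2674 mol.
Reaction (3): H2→H2O ratio 2:2 ⇒ n(H2O) = 3.2674 mol.
Mass of H2O = 3.2674 × 18.016 = 58.865 g.

58.87 g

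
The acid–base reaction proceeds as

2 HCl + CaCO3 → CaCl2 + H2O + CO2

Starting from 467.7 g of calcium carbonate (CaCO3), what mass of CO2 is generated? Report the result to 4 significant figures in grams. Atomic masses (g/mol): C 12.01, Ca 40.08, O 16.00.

M(CaCO3) = 40.08 + 12.01 + 3(16.00) = 100.09 g/mol.
M(CO2) = 12.01 + 2(16.00) = 44.01 g/mol.
n(CaCO3) = 467.70 g / 100.09 g/mol = 4.6728 mol.
From the equation the CaCO3:CO2 mole ratio is 1:1, so n(CO2) = 4.6728 × 1/1 = 4.6728 mol.
Mass of CO2 = 4.6728 mol × 44.01 g/mol = 205.65 g.

205.6 g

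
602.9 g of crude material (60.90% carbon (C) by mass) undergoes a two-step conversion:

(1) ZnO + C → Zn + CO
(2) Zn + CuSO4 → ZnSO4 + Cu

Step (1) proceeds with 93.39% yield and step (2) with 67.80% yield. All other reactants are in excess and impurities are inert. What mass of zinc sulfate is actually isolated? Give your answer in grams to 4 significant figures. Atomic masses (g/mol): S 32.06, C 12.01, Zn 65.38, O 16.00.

3125 g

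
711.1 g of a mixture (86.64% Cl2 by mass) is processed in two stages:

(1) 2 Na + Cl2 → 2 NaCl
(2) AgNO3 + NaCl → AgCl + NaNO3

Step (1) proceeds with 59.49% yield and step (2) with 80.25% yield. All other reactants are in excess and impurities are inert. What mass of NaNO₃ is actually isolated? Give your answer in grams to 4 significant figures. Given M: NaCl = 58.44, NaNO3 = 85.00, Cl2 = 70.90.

Pure Cl2 = 711.1 × 0.8664 = 616.10 g.
n(Cl2) = 616.10 / 70.90 = 8.6897 mol.
Step 1 (Cl2:NaCl = 1:2): theoretical n(NaCl) = 17.379 mol; at 59.49% yield, n(NaCl) = 10.339 mol.
Step 2 (NaCl:NaNO3 = 1:1): theoretical n(NaNO3) = 10.339 mol, so theoretical mass = 10.339 × 85.00 = 878.81 g.
At 80.25% yield, actual mass of NaNO3 = 878.81 × 0.8025 = 705.25 g.

705.2 g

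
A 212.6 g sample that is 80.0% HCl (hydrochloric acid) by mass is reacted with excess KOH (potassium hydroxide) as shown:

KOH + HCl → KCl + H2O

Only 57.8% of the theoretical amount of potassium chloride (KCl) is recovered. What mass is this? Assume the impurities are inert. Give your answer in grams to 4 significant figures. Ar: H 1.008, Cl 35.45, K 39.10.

Pure HCl available = 212.6 g × 0.800 = 170.08 g.
M(HCl) = 1.008 + 35.45 = 36.458 g/mol.
M(KCl) = 39.10 + 35.45 = 74.55 g/mol.
n(HCl) = 170.08 g / 36.458 g/mol = 4.6651 mol.
From the equation the HCl:KCl mole ratio is 1:1, so n(KCl) = 4.6651 × 1/1 = 4.6651 mol.
Mass of KCl = 4.6651 mol × 74.55 g/mol = 347.78 g.
Actual mass collected = 347.78 g × 0.578 = 201.02 g.

201.0 g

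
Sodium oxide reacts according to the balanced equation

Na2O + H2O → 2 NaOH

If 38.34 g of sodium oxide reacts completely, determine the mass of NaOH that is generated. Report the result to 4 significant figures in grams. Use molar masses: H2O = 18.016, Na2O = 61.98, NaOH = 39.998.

49.48 g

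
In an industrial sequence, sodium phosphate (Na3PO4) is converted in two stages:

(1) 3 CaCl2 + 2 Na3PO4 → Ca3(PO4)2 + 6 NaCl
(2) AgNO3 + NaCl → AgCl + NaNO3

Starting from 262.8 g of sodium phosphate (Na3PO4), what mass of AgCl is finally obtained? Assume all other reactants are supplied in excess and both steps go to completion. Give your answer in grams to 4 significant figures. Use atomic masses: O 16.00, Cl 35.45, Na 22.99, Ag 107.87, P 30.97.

689.2 g

M(Na3PO4) = 3(22.99) + 30.97 + 4(16.00) = 163.94 g/mol.
M(AgCl) = 107.87 + 35.45 = 143.32 g/mol.
n(Na3PO4) = 262.80 / 163.94 = 1.6030 mol.
Step 1 gives a 2:6 ratio of Na3PO4 to NaCl, so n(NaCl) = 4.8091 mol.
In step 2 the NaCl:AgCl ratio is 1:1, so n(AgCl) = 4.8091 mol.
Mass of AgCl = 4.8091 × 143.32 = 689.24 g.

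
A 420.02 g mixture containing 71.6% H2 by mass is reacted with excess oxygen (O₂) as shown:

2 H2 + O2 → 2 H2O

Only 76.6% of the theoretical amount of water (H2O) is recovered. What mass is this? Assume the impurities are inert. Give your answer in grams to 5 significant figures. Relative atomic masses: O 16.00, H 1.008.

Pure H2 available = 420.02 g × 0.716 = 300.734 g.
M(H2) = 2(1.008) = 2.016 g/mol.
M(H2O) = 2(1.008) + 16.00 = 18.016 g/mol.
n(H2) = 300.734 g / 2.016 g/mol = 149.174 mol.
From the equation the H2:H2O mole ratio is 2:2, so n(H2O) = 149.174 × 2/2 = 149.174 mol.
Mass of H2O = 149.174 mol × 18.016 g/mol = 2687.51 g.
Actual mass collected = 2687.51 g × 0.766 = 2058.64 g.

2058.6 g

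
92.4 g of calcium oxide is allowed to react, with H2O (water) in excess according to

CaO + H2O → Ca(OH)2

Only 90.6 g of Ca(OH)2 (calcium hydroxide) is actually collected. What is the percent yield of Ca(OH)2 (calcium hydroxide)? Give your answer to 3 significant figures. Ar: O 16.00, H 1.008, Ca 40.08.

74.2 %

M(CaO) = 40.08 + 16.00 = 56.08 g/mol.
M(Ca(OH)2) = 40.08 + 2(16.00) + 2(1.008) = 74.096 g/mol.
n(CaO) = 92.40 g / 56.08 g/mol = 1.648 mol.
From the equation the CaO:Ca(OH)2 mole ratio is 1:1, so n(Ca(OH)2) = 1.648 × 1/1 = 1.648 mol.
Mass of Ca(OH)2 = 1.648 mol × 74.096 g/mol = 122.1 g.
This is the theoretical yield. Percent yield = 90.6 g / 122.1 g × 100% = 74.21%.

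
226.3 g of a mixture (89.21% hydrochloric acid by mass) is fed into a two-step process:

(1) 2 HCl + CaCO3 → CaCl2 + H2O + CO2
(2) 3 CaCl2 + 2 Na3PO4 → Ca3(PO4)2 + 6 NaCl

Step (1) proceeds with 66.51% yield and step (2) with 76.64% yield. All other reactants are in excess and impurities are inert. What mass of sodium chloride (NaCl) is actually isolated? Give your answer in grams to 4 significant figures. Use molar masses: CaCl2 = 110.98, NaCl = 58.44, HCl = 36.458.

165.0 g

Pure HCl = 226.3 × 0.8921 = 201.88 g.
n(HCl) = 201.88 / 36.458 = 5.5374 mol.
Step 1 (HCl:CaCl2 = 2:1): theoretical n(CaCl2) = 2.7687 mol; at 66.51% yield, n(CaCl2) = 1.8415 mol.
Step 2 (CaCl2:NaCl = 3:6): theoretical n(NaCl) = 3.6829 mol, so theoretical mass = 3.6829 × 58.44 = 215.23 g.
At 76.64% yield, actual mass of NaCl = 215.23 × 0.7664 = 164.95 g.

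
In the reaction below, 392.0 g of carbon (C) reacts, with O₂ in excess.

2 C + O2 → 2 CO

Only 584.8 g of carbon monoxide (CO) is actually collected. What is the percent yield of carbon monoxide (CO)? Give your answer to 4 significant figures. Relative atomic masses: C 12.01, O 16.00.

M(C) = 12.01 g/mol.
M(CO) = 12.01 + 16.00 = 28.01 g/mol.
n(C) = 392.00 g / 12.01 g/mol = 32.639 mol.
From the equation the C:CO mole ratio is 2:2, so n(CO) = 32.639 × 2/2 = 32.639 mol.
Mass of CO = 32.639 mol × 28.01 g/mol = 914.23 g.
This is the theoretical yield. Percent yield = 584.8 g / 914.23 g × 100% = 63.966%.

63.97 %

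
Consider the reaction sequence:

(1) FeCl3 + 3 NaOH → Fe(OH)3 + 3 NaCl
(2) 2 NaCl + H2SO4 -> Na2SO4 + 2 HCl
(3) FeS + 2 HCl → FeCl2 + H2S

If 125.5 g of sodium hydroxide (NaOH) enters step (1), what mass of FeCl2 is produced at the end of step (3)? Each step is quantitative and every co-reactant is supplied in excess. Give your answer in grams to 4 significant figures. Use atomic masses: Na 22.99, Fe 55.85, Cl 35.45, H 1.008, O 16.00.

198.8 g

M(NaOH) = 22.99 + 16.00 + 1.008 = 39.998 g/mol.
M(FeCl2) = 55.85 + 2(35.45) = 126.75 g/mol.
n(NaOH) = 125.5 / 39.998 = 3.1377 mol.
Reaction (1): NaOH→NaCl ratio 3:3 ⇒ n(NaCl) = 3.1377 mol.
Reaction (2): NaCl→HCl ratio 2:2 ⇒ n(HCl) = 3.1377 mol.
Reaction (3): HCl→FeCl2 ratio 2:1 ⇒ n(FeCl2) = 1.5688 mol.
Mass of FeCl2 = 1.5688 × 126.75 = 198.85 g.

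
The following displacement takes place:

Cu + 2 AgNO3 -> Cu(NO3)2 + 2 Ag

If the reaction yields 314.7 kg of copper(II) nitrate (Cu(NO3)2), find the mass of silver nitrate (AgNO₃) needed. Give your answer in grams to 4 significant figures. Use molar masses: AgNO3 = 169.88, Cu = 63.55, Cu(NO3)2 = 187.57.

570000 g

Convert: 314.7 kg = 314700 g.
n(Cu(NO3)2) = 314700 g / 187.57 g/mol = 1677.8 mol.
From the equation the Cu(NO3)2:AgNO3 mole ratio is 1:2, so n(AgNO3) = 1677.8 × 2/1 = 3355.5 mol.
Mass of AgNO3 = 3355.5 mol × 169.88 g/mol = 570040 g.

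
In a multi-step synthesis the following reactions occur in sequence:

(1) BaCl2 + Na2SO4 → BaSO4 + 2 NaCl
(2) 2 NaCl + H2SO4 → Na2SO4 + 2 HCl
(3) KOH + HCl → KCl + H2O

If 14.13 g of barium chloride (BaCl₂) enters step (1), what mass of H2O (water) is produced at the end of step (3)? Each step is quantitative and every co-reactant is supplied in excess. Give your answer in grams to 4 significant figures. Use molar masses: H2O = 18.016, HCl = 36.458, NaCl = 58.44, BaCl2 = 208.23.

n(BaCl2) = 14.13 / 208.23 = 0.067858 mol.
Reaction (1): BaCl2→NaCl ratio 1:2 ⇒ n(NaCl) = 0.13572 mol.
Reaction (2): NaCl→HCl ratio 2:2 ⇒ n(HCl) = 0.13572 mol.
Reaction (3): HCl→H2O ratio 1:1 ⇒ n(H2O) = 0.13572 mol.
Mass of H2O = 0.13572 × 18.016 = 2.4450 g.

2.445 g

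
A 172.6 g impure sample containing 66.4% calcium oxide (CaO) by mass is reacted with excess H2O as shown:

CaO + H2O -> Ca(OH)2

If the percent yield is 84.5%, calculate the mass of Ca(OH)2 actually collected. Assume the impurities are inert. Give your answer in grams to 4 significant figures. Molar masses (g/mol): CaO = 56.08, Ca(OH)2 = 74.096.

128.0 g

Pure CaO available = 172.6 g × 0.664 = 114.61 g.
n(CaO) = 114.61 g / 56.08 g/mol = 2.0436 mol.
From the equation the CaO:Ca(OH)2 mole ratio is 1:1, so n(Ca(OH)2) = 2.0436 × 1/1 = 2.0436 mol.
Mass of Ca(OH)2 = 2.0436 mol × 74.096 g/mol = 151.42 g.
Actual mass collected = 151.42 g × 0.845 = 127.95 g.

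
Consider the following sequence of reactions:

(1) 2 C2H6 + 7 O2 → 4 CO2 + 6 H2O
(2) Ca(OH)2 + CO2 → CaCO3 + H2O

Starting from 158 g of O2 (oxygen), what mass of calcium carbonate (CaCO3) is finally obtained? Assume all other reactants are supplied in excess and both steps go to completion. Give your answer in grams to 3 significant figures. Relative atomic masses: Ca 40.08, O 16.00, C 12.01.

282 g

M(O2) = 2(16.00) = 32.00 g/mol.
M(CaCO3) = 40.08 + 12.01 + 3(16.00) = 100.09 g/mol.
n(O2) = 158.0 / 32.00 = 4.938 mol.
Step 1 gives a 7:4 ratio of O2 to CO2, so n(CO2) = 2.821 mol.
In step 2 the CO2:CaCO3 ratio is 1:1, so n(CaCO3) = 2.821 mol.
Mass of CaCO3 = 2.821 × 100.09 = 282.4 g.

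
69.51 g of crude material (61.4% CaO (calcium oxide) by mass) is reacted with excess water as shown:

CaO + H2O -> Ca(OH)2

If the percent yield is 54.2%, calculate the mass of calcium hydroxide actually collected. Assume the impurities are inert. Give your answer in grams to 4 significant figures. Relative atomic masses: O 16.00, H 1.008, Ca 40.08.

30.56 g

Pure CaO available = 69.51 g × 0.614 = 42.679 g.
M(CaO) = 40.08 + 16.00 = 56.08 g/mol.
M(Ca(OH)2) = 40.08 + 2(16.00) + 2(1.008) = 74.096 g/mol.
n(CaO) = 42.679 g / 56.08 g/mol = 0.76104 mol.
From the equation the CaO:Ca(OH)2 mole ratio is 1:1, so n(Ca(OH)2) = 0.76104 × 1/1 = 0.76104 mol.
Mass of Ca(OH)2 = 0.76104 mol × 74.096 g/mol = 56.390 g.
Actual mass collected = 56.390 g × 0.542 = 30.563 g.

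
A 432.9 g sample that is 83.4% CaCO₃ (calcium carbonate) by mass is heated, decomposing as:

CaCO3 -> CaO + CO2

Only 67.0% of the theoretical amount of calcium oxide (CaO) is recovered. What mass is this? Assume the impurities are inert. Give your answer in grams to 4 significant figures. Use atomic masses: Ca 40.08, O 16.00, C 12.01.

Pure CaCO3 available = 432.9 g × 0.834 = 361.04 g.
M(CaCO3) = 40.08 + 12.01 + 3(16.00) = 100.09 g/mol.
M(CaO) = 40.08 + 16.00 = 56.08 g/mol.
n(CaCO3) = 361.04 g / 100.09 g/mol = 3.6071 mol.
From the equation the CaCO3:CaO mole ratio is 1:1, so n(CaO) = 3.6071 × 1/1 = 3.6071 mol.
Mass of CaO = 3.6071 mol × 56.08 g/mol = 202.29 g.
Actual mass collected = 202.29 g × 0.670 = 135.53 g.

135.5 g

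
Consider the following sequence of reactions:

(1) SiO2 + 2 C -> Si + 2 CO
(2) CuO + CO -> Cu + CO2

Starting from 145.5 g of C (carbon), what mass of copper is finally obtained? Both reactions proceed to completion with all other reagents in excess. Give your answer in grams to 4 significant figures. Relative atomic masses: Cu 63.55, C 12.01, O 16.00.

769.9 g

M(C) = 12.01 g/mol.
M(Cu) = 63.55 g/mol.
n(C) = 145.50 / 12.01 = 12.115 mol.
Step 1 gives a 2:2 ratio of C to CO, so n(CO) = 12.115 mol.
In step 2 the CO:Cu ratio is 1:1, so n(Cu) = 12.115 mol.
Mass of Cu = 12.115 × 63.55 = 769.90 g.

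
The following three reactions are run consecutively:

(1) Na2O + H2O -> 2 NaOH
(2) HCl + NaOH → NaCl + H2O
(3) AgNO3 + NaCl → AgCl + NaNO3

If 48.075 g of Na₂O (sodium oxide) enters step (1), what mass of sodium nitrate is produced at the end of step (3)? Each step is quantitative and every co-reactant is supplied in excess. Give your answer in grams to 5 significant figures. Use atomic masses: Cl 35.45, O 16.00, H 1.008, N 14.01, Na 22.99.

M(Na2O) = 2(22.99) + 16.00 = 61.98 g/mol.
M(NaNO3) = 22.99 + 14.01 + 3(16.00) = 85.00 g/mol.
n(Na2O) = 48.075 / 61.98 = 0.775653 mol.
Reaction (1): Na2O→NaOH ratio 1:2 ⇒ n(NaOH) = 1.55131 mol.
Reaction (2): NaOH→NaCl ratio 1:1 ⇒ n(NaCl) = 1.55131 mol.
Reaction (3): NaCl→NaNO3 ratio 1:1 ⇒ n(NaNO3) = 1.55131 mol.
Mass of NaNO3 = 1.55131 × 85.00 = 131.861 g.

131.86 g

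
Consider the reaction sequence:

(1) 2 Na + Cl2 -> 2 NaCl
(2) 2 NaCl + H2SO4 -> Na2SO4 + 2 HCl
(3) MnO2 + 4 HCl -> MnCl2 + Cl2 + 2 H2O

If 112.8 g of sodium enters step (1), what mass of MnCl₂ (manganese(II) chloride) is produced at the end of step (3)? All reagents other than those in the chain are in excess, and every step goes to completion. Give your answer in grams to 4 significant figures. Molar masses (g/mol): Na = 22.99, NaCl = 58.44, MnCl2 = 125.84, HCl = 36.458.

154.4 g

n(Na) = 112.8 / 22.99 = 4.9065 mol.
Reaction (1): Na→NaCl ratio 2:2 ⇒ n(NaCl) = 4.9065 mol.
Reaction (2): NaCl→HCl ratio 2:2 ⇒ n(HCl) = 4.9065 mol.
Reaction (3): HCl→MnCl2 ratio 4:1 ⇒ n(MnCl2) = 1.2266 mol.
Mass of MnCl2 = 1.2266 × 125.84 = 154.36 g.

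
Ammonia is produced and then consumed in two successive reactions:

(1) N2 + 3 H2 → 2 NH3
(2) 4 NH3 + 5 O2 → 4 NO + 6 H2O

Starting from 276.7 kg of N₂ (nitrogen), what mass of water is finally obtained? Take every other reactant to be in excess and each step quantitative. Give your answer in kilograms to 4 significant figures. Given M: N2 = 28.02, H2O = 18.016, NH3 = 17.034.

533.7 kg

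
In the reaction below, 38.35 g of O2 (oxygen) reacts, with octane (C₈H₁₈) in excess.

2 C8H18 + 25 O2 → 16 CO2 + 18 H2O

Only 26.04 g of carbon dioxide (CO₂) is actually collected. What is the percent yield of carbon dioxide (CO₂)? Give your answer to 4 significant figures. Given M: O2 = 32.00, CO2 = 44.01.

77.14 %

n(O2) = 38.350 g / 32.00 g/mol = 1.1984 mol.
From the equation the O2:CO2 mole ratio is 25:16, so n(CO2) = 1.1984 × 16/25 = 0.76700 mol.
Mass of CO2 = 0.76700 mol × 44.01 g/mol = 33.756 g.
This is the theoretical yield. Percent yield = 26.04 g / 33.756 g × 100% = 77.143%.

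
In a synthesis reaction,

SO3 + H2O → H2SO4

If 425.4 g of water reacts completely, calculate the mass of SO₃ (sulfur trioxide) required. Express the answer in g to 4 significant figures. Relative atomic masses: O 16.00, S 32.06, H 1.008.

M(H2O) = 2(1.008) + 16.00 = 18.016 g/mol.
M(SO3) = 32.06 + 3(16.00) = 80.06 g/mol.
n(H2O) = 425.40 g / 18.016 g/mol = 23.612 mol.
From the equation the H2O:SO3 mole ratio is 1:1, so n(SO3) = 23.612 × 1/1 = 23.612 mol.
Mass of SO3 = 23.612 mol × 80.06 g/mol = 1890.4 g.

1890 g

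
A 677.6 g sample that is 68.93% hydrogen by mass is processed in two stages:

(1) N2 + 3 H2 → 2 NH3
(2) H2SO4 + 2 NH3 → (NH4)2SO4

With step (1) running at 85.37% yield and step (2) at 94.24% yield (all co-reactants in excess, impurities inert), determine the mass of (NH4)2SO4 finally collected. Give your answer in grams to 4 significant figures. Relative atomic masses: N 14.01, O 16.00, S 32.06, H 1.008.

Pure H2 = 677.6 × 0.6893 = 467.07 g.
M(H2) = 2(1.008) = 2.016 g/mol.
M((NH4)2SO4) = 2(14.01) + 8(1.008) + 32.06 + 4(16.00) = 132.144 g/mol.
n(H2) = 467.07 / 2.016 = 231.68 mol.
Step 1 (H2:NH3 = 3:2): theoretical n(NH3) = 154.45 mol; at 85.37% yield, n(NH3) = 131.86 mol.
Step 2 (NH3:(NH4)2SO4 = 2:1): theoretical n((NH4)2SO4) = 65.929 mol, so theoretical mass = 65.929 × 132.144 = 8712.1 g.
At 94.24% yield, actual mass of (NH4)2SO4 = 8712.1 × 0.9424 = 8210.3 g.

8210 g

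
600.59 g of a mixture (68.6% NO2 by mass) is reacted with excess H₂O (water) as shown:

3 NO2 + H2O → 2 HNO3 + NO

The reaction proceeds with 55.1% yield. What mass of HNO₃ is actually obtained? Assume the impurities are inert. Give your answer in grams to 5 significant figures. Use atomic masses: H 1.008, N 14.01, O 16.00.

207.29 g

Pure NO2 available = 600.59 g × 0.686 = 412.005 g.
M(NO2) = 14.01 + 2(16.00) = 46.01 g/mol.
M(HNO3) = 1.008 + 14.01 + 3(16.00) = 63.018 g/mol.
n(NO2) = 412.005 g / 46.01 g/mol = 8.95468 mol.
From the equation the NO2:HNO3 mole ratio is 3:2, so n(HNO3) = 8.95468 × 2/3 = 5.96979 mol.
Mass of HNO3 = 5.96979 mol × 63.018 g/mol = 376.204 g.
Actual mass collected = 376.204 g × 0.551 = 207.288 g.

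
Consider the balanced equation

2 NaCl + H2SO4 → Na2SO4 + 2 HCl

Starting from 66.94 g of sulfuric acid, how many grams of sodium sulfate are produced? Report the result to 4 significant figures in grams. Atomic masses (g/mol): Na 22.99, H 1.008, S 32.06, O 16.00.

96.95 g

M(H2SO4) = 2(1.008) + 32.06 + 4(16.00) = 98.076 g/mol.
M(Na2SO4) = 2(22.99) + 32.06 + 4(16.00) = 142.04 g/mol.
n(H2SO4) = 66.940 g / 98.076 g/mol = 0.68253 mol.
From the equation the H2SO4:Na2SO4 mole ratio is 1:1, so n(Na2SO4) = 0.68253 × 1/1 = 0.68253 mol.
Mass of Na2SO4 = 0.68253 mol × 142.04 g/mol = 96.947 g.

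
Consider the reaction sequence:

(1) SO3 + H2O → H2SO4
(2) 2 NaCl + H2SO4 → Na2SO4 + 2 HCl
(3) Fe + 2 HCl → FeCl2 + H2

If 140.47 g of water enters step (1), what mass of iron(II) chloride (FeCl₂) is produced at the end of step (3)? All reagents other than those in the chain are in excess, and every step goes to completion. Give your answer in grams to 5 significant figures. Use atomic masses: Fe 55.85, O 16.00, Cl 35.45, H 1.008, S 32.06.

M(H2O) = 2(1.008) + 16.00 = 18.016 g/mol.
M(FeCl2) = 55.85 + 2(35.45) = 126.75 g/mol.
n(H2O) = 140.47 / 18.016 = 7.79696 mol.
Reaction (1): H2O→H2SO4 ratio 1:1 ⇒ n(H2SO4) = 7.79696 mol.
Reaction (2): H2SO4→HCl ratio 1:2 ⇒ n(HCl) = 15.5939 mol.
Reaction (3): HCl→FeCl2 ratio 2:1 ⇒ n(FeCl2) = 7.79696 mol.
Mass of FeCl2 = 7.79696 × 126.75 = 988.264 g.

988.26 g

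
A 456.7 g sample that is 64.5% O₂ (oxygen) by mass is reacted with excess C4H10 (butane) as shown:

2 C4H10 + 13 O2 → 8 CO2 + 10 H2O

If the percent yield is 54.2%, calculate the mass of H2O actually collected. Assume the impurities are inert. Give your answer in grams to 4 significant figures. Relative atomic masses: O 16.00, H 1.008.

69.14 g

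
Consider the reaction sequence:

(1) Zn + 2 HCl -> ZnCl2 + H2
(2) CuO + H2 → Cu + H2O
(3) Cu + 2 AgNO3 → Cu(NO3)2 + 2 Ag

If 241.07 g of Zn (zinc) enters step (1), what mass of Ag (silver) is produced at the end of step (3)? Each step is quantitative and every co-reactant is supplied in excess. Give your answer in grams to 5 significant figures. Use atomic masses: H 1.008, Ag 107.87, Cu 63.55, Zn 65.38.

M(Zn) = 65.38 g/mol.
M(Ag) = 107.87 g/mol.
n(Zn) = 241.07 / 65.38 = 3.68721 mol.
Reaction (1): Zn→H2 ratio 1:1 ⇒ n(H2) = 3.68721 mol.
Reaction (2): H2→Cu ratio 1:1 ⇒ n(Cu) = 3.68721 mol.
Reaction (3): Cu→Ag ratio 1:2 ⇒ n(Ag) = 7.37443 mol.
Mass of Ag = 7.37443 × 107.87 = 795.479 g.

795.48 g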